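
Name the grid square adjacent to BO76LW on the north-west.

BO76kx

Longitude subsquare l = 11; −1 → 10 = k.
Latitude subsquare w = 22; +1 → 23 = x.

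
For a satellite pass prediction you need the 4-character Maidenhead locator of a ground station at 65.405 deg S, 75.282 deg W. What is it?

FC24

Offset from 180°W / 90°S: lon 104.72°, lat 24.59°.
Field (20°×10°, letters A–R): 104.72/20 → 5 → F, 24.59/10 → 2 → C; chars FC.
Square (2°×1°, digits 0–9): 4.72/2 → 2, 4.59/1 → 4; chars 24.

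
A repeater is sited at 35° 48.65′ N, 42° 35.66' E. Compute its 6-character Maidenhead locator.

LM15ht

Offset from 180°W / 90°S: lon 222.5943°, lat 125.8108°.
Field: 222.5943/20 → 11 → L, 125.8108/10 → 12 → M; chars LM.
Square: 2.5943/2 → 1, 5.8108/1 → 5; chars 15.
Subsquare: 0.5943/0.0833333 → 7 → h, 0.8108/0.0416667 → 19 → t; chars ht.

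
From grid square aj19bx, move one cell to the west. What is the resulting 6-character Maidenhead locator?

AJ19ax

Longitude subsquare b = 1; −1 → 0 = a.
The latitude characters are unchanged.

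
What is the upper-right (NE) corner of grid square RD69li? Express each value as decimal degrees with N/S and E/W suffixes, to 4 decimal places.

Field R=17, D=3: +17·20° lon, +3·10° lat → SW at lon 160°, lat -60°.
Square 6, 9: +6·2° lon, +9·1° lat → SW at lon 172°, lat -51°.
Subsquare l=11, i=8: +11·0.0833333° lon, +8·0.0416667° lat → SW at lon 172.917°, lat -50.6667°.
Cell spans 0.0833333° lon × 0.0416667° lat. NE corner is SW corner plus one full cell.
latitude 50.6250° S, longitude 173.0000° E.

50.6250° S, 173.0000° E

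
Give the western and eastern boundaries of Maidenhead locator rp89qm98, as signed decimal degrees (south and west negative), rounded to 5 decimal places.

177.40833, 177.41667

Field R=17, P=15: +17·20° lon, +15·10° lat → SW at lon 160°, lat 60°.
Square 8, 9: +8·2° lon, +9·1° lat → SW at lon 176°, lat 69°.
Subsquare q=16, m=12: +16·0.0833333° lon, +12·0.0416667° lat → SW at lon 177.333°, lat 69.5°.
Extended square 9, 8: +9·0.00833333° lon, +8·0.00416667° lat → SW at lon 177.408°, lat 69.5333°.
Cell spans 0.00833333° lon × 0.00416667° lat.
west 177.40833, east 177.41667.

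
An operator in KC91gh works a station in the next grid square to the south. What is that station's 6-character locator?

KC91gg

Latitude subsquare h = 7; −1 → 6 = g.
The longitude characters are unchanged.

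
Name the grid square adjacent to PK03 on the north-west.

OK94

Longitude square 0; −1 → -1, wraps to 9, carry into field.
Longitude field P = 15; −1 → 14 = O.
Latitude square 3; +1 → 4.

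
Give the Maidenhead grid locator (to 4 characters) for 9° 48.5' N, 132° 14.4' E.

Offset from 180°W / 90°S: lon 312.24°, lat 99.81°.
Field (20°×10°, letters A–R): lon ⌊312.24/20⌋ = 15 → P; lat ⌊99.81/10⌋ = 9 → J.
Square (2°×1°, digits 0–9): lon ⌊12.24/2⌋ = 6; lat ⌊9.81/1⌋ = 9.

PJ69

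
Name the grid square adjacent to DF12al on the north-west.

Longitude subsquare a = 0; −1 → -1, wraps to 23 = x, carry into square.
Longitude square 1; −1 → 0.
Latitude subsquare l = 11; +1 → 12 = m.

DF02xm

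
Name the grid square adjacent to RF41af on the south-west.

RF31xe

Longitude subsquare a = 0; −1 → -1, wraps to 23 = x, carry into square.
Longitude square 4; −1 → 3.
Latitude subsquare f = 5; −1 → 4 = e.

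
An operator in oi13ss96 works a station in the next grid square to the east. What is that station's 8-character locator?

OI13ts06

Longitude extended square 9; +1 → 10, wraps to 0, carry into subsquare.
Longitude subsquare s = 18; +1 → 19 = t.
The latitude characters are unchanged.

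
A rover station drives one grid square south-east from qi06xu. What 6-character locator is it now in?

QI16at

Longitude subsquare x = 23; +1 → 24, wraps to 0 = a, carry into square.
Longitude square 0; +1 → 1.
Latitude subsquare u = 20; −1 → 19 = t.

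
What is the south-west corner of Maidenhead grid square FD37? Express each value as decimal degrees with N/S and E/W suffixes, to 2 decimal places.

53.00° S, 74.00° W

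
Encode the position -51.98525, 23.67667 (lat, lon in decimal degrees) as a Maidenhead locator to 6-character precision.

Add 180° to longitude and 90° to latitude: 203.6767, 38.0147.
Field: lon ⌊203.6767/20⌋ = 10 → K; lat ⌊38.0147/10⌋ = 3 → D.
Square: lon ⌊3.6767/2⌋ = 1; lat ⌊8.0147/1⌋ = 8.
Subsquare: lon ⌊1.6767/0.0833333⌋ = 20 → u; lat ⌊0.0147/0.0416667⌋ = 0 → a.

KD18ua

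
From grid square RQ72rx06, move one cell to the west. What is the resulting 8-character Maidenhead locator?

Longitude extended square 0; −1 → -1, wraps to 9, carry into subsquare.
Longitude subsquare r = 17; −1 → 16 = q.
The latitude characters are unchanged.

RQ72qx96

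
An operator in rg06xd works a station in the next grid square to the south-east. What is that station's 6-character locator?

Longitude subsquare x = 23; +1 → 24, wraps to 0 = a, carry into square.
Longitude square 0; +1 → 1.
Latitude subsquare d = 3; −1 → 2 = c.

RG16ac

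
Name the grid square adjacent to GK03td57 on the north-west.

GK03td48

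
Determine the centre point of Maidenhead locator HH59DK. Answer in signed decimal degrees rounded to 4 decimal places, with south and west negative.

Field H=7, H=7: +7·20° lon, +7·10° lat → SW at lon -40°, lat -20°.
Square 5, 9: +5·2° lon, +9·1° lat → SW at lon -30°, lat -11°.
Subsquare d=3, k=10: +3·0.0833333° lon, +10·0.0416667° lat → SW at lon -29.75°, lat -10.5833°.
Cell spans 0.0833333° lon × 0.0416667° lat. Centre is SW corner plus half of each.
latitude -10.5625, longitude -29.7083.

-10.5625, -29.7083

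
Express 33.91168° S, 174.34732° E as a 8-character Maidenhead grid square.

RF76ec11

Add 180° to longitude and 90° to latitude: 354.34732, 56.08832.
Field: lon ⌊354.34732/20⌋ = 17 → R; lat ⌊56.08832/10⌋ = 5 → F.
Square: lon ⌊14.34732/2⌋ = 7; lat ⌊6.08832/1⌋ = 6.
Subsquare: lon ⌊0.34732/0.0833333⌋ = 4 → e; lat ⌊0.08832/0.0416667⌋ = 2 → c.
Extended square: lon ⌊0.01399/0.00833333⌋ = 1; lat ⌊0.00499/0.00416667⌋ = 1.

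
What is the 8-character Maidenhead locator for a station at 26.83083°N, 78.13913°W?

Offset from 180°W / 90°S: lon 101.86087°, lat 116.83083°.
Field: lon ⌊101.86087/20⌋ = 5 → F; lat ⌊116.83083/10⌋ = 11 → L.
Square: lon ⌊1.86087/2⌋ = 0; lat ⌊6.83083/1⌋ = 6.
Subsquare: lon ⌊1.86087/0.0833333⌋ = 22 → w; lat ⌊0.83083/0.0416667⌋ = 19 → t.
Extended square: lon ⌊0.02754/0.00833333⌋ = 3; lat ⌊0.03916/0.00416667⌋ = 9.

FL06wt39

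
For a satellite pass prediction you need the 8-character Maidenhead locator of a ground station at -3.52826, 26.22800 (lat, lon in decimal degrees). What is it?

Shift to the Maidenhead origin (180°W, 90°S): lon 206.22800, lat 86.47174.
Field (20°×10°, letters A–R): 206.22800/20 → 10 → K, 86.47174/10 → 8 → I; chars KI.
Square (2°×1°, digits 0–9): 6.22800/2 → 3, 6.47174/1 → 6; chars 36.
Subsquare (5′×2.5′, letters a–x): 0.22800/0.0833333 → 2 → c, 0.47174/0.0416667 → 11 → l; chars cl.
Extended square (30″×15″, digits 0–9): 0.06133/0.00833333 → 7, 0.01341/0.00416667 → 3; chars 73.

KI36cl73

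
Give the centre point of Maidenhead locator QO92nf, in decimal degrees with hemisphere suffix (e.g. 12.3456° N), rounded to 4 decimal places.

Field Q=16, O=14: +16·20° lon, +14·10° lat → SW at lon 140°, lat 50°.
Square 9, 2: +9·2° lon, +2·1° lat → SW at lon 158°, lat 52°.
Subsquare n=13, f=5: +13·0.0833333° lon, +5·0.0416667° lat → SW at lon 159.083°, lat 52.2083°.
Cell spans 0.0833333° lon × 0.0416667° lat. Centre is SW corner plus half of each.
latitude 52.2292° N, longitude 159.1250° E.

52.2292° N, 159.1250° E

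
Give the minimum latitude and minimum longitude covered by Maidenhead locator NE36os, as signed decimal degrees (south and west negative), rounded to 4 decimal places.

Field N=13, E=4: +13·20° lon, +4·10° lat → SW at lon 80°, lat -50°.
Square 3, 6: +3·2° lon, +6·1° lat → SW at lon 86°, lat -44°.
Subsquare o=14, s=18: +14·0.0833333° lon, +18·0.0416667° lat → SW at lon 87.1667°, lat -43.25°.
latitude -43.2500, longitude 87.1667.

-43.2500, 87.1667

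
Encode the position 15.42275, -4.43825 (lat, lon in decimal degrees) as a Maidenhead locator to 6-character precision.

Add 180° to longitude and 90° to latitude: 175.5617, 105.4228.
Field: lon ⌊175.5617/20⌋ = 8 → I; lat ⌊105.4228/10⌋ = 10 → K.
Square: lon ⌊15.5617/2⌋ = 7; lat ⌊5.4228/1⌋ = 5.
Subsquare: lon ⌊1.5617/0.0833333⌋ = 18 → s; lat ⌊0.4228/0.0416667⌋ = 10 → k.

IK75sk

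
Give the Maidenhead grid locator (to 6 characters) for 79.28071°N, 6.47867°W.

IQ69sg

Offset from 180°W / 90°S: lon 173.5213°, lat 169.2807°.
Field (20°×10°, letters A–R): lon ⌊173.5213/20⌋ = 8 → I; lat ⌊169.2807/10⌋ = 16 → Q.
Square (2°×1°, digits 0–9): lon ⌊13.5213/2⌋ = 6; lat ⌊9.2807/1⌋ = 9.
Subsquare (5′×2.5′, letters a–x): lon ⌊1.5213/0.0833333⌋ = 18 → s; lat ⌊0.2807/0.0416667⌋ = 6 → g.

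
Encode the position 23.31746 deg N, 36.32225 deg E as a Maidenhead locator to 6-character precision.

KL83dh

Offset from 180°W / 90°S: lon 216.3222°, lat 113.3175°.
Field: 216.3222/20 → 10 → K, 113.3175/10 → 11 → L; chars KL.
Square: 16.3222/2 → 8, 3.3175/1 → 3; chars 83.
Subsquare: 0.3222/0.0833333 → 3 → d, 0.3175/0.0416667 → 7 → h; chars dh.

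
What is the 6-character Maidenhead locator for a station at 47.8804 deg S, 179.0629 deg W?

AE02lc

Shift to the Maidenhead origin (180°W, 90°S): lon 0.9371, lat 42.1196.
Field: lon ⌊0.9371/20⌋ = 0 → A; lat ⌊42.1196/10⌋ = 4 → E.
Square: lon ⌊0.9371/2⌋ = 0; lat ⌊2.1196/1⌋ = 2.
Subsquare: lon ⌊0.9371/0.0833333⌋ = 11 → l; lat ⌊0.1196/0.0416667⌋ = 2 → c.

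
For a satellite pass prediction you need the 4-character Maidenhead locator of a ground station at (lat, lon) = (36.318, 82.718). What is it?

NM16

Shift to the Maidenhead origin (180°W, 90°S): lon 262.72, lat 126.32.
Field (20°×10°, letters A–R): 262.72/20 → 13 → N, 126.32/10 → 12 → M; chars NM.
Square (2°×1°, digits 0–9): 2.72/2 → 1, 6.32/1 → 6; chars 16.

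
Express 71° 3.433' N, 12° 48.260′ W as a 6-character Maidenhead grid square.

IQ31ob

Shift to the Maidenhead origin (180°W, 90°S): lon 167.1957, lat 161.0572.
Field (20°×10°, letters A–R): lon ⌊167.1957/20⌋ = 8 → I; lat ⌊161.0572/10⌋ = 16 → Q.
Square (2°×1°, digits 0–9): lon ⌊7.1957/2⌋ = 3; lat ⌊1.0572/1⌋ = 1.
Subsquare (5′×2.5′, letters a–x): lon ⌊1.1957/0.0833333⌋ = 14 → o; lat ⌊0.0572/0.0416667⌋ = 1 → b.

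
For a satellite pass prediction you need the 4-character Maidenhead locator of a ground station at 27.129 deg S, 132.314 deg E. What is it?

Offset from 180°W / 90°S: lon 312.31°, lat 62.87°.
Field: lon ⌊312.31/20⌋ = 15 → P; lat ⌊62.87/10⌋ = 6 → G.
Square: lon ⌊12.31/2⌋ = 6; lat ⌊2.87/1⌋ = 2.

PG62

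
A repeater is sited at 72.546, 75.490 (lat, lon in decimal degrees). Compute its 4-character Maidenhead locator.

MQ72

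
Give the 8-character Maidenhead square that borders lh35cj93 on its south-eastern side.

LH35dj02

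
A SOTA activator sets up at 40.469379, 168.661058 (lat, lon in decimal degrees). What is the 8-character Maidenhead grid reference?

Offset from 180°W / 90°S: lon 348.66106°, lat 130.46938°.
Field (20°×10°, letters A–R): lon ⌊348.66106/20⌋ = 17 → R; lat ⌊130.46938/10⌋ = 13 → N.
Square (2°×1°, digits 0–9): lon ⌊8.66106/2⌋ = 4; lat ⌊0.46938/1⌋ = 0.
Subsquare (5′×2.5′, letters a–x): lon ⌊0.66106/0.0833333⌋ = 7 → h; lat ⌊0.46938/0.0416667⌋ = 11 → l.
Extended square (30″×15″, digits 0–9): lon ⌊0.07772/0.00833333⌋ = 9; lat ⌊0.01105/0.00416667⌋ = 2.

RN40hl92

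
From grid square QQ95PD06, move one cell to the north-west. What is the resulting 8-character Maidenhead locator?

QQ95od97

Longitude extended square 0; −1 → -1, wraps to 9, carry into subsquare.
Longitude subsquare p = 15; −1 → 14 = o.
Latitude extended square 6; +1 → 7.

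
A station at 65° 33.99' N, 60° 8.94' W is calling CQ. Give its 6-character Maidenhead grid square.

FP95wn

Shift to the Maidenhead origin (180°W, 90°S): lon 119.8510, lat 155.5665.
Field: lon ⌊119.8510/20⌋ = 5 → F; lat ⌊155.5665/10⌋ = 15 → P.
Square: lon ⌊19.8510/2⌋ = 9; lat ⌊5.5665/1⌋ = 5.
Subsquare: lon ⌊1.8510/0.0833333⌋ = 22 → w; lat ⌊0.5665/0.0416667⌋ = 13 → n.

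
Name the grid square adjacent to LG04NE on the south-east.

LG04od

Longitude subsquare n = 13; +1 → 14 = o.
Latitude subsquare e = 4; −1 → 3 = d.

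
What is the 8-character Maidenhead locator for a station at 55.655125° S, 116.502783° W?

Offset from 180°W / 90°S: lon 63.49722°, lat 34.34488°.
Field: 63.49722/20 → 3 → D, 34.34488/10 → 3 → D; chars DD.
Square: 3.49722/2 → 1, 4.34488/1 → 4; chars 14.
Subsquare: 1.49722/0.0833333 → 17 → r, 0.34488/0.0416667 → 8 → i; chars ri.
Extended square: 0.08055/0.00833333 → 9, 0.01154/0.00416667 → 2; chars 92.

DD14ri92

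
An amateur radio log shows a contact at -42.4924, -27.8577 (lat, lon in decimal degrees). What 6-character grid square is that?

Offset from 180°W / 90°S: lon 152.1423°, lat 47.5076°.
Field (20°×10°, letters A–R): 152.1423/20 → 7 → H, 47.5076/10 → 4 → E; chars HE.
Square (2°×1°, digits 0–9): 12.1423/2 → 6, 7.5076/1 → 7; chars 67.
Subsquare (5′×2.5′, letters a–x): 0.1423/0.0833333 → 1 → b, 0.5076/0.0416667 → 12 → m; chars bm.

HE67bm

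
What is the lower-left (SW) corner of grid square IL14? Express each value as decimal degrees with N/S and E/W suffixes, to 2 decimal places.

24.00° N, 18.00° W

Field I=8, L=11: +8·20° lon, +11·10° lat → SW at lon -20°, lat 20°.
Square 1, 4: +1·2° lon, +4·1° lat → SW at lon -18°, lat 24°.
latitude 24.00° N, longitude 18.00° W.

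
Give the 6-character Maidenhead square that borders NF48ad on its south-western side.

NF38xc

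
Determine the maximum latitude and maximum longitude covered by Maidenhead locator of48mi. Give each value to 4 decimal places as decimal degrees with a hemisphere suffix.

31.6250° S, 109.0833° E

Field O=14, F=5: +14·20° lon, +5·10° lat → SW at lon 100°, lat -40°.
Square 4, 8: +4·2° lon, +8·1° lat → SW at lon 108°, lat -32°.
Subsquare m=12, i=8: +12·0.0833333° lon, +8·0.0416667° lat → SW at lon 109°, lat -31.6667°.
Cell spans 0.0833333° lon × 0.0416667° lat. NE corner is SW corner plus one full cell.
latitude 31.6250° S, longitude 109.0833° E.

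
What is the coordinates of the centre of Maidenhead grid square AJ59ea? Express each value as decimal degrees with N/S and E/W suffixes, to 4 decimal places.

Field A=0, J=9: +0·20° lon, +9·10° lat → SW at lon -180°, lat 0°.
Square 5, 9: +5·2° lon, +9·1° lat → SW at lon -170°, lat 9°.
Subsquare e=4, a=0: +4·0.0833333° lon, +0·0.0416667° lat → SW at lon -169.667°, lat 9°.
Cell spans 0.0833333° lon × 0.0416667° lat. Centre is SW corner plus half of each.
latitude 9.0208° N, longitude 169.6250° W.

9.0208° N, 169.6250° W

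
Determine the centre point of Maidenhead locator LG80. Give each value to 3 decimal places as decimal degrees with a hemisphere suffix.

Field L=11, G=6: +11·20° lon, +6·10° lat → SW at lon 40°, lat -30°.
Square 8, 0: +8·2° lon, +0·1° lat → SW at lon 56°, lat -30°.
Cell spans 2° lon × 1° lat. Centre is SW corner plus half of each.
latitude 29.500° S, longitude 57.000° E.

29.500° S, 57.000° E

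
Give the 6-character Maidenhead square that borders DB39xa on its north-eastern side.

DB49ab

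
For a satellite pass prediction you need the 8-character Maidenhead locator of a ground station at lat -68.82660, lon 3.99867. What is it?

JC11xe91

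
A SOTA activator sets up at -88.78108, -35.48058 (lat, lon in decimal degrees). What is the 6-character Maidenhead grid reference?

Add 180° to longitude and 90° to latitude: 144.5194, 1.2189.
Field (20°×10°, letters A–R): 144.5194/20 → 7 → H, 1.2189/10 → 0 → A; chars HA.
Square (2°×1°, digits 0–9): 4.5194/2 → 2, 1.2189/1 → 1; chars 21.
Subsquare (5′×2.5′, letters a–x): 0.5194/0.0833333 → 6 → g, 0.2189/0.0416667 → 5 → f; chars gf.

HA21gf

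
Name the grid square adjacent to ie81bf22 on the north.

Latitude extended square 2; +1 → 3.
The longitude characters are unchanged.

IE81bf23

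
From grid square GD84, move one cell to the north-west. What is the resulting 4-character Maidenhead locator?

GD75

Longitude square 8; −1 → 7.
Latitude square 4; +1 → 5.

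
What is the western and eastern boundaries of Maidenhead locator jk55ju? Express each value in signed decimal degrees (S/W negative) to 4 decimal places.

10.7500, 10.8333

Field J=9, K=10: +9·20° lon, +10·10° lat → SW at lon 0°, lat 10°.
Square 5, 5: +5·2° lon, +5·1° lat → SW at lon 10°, lat 15°.
Subsquare j=9, u=20: +9·0.0833333° lon, +20·0.0416667° lat → SW at lon 10.75°, lat 15.8333°.
Cell spans 0.0833333° lon × 0.0416667° lat.
west 10.7500, east 10.8333.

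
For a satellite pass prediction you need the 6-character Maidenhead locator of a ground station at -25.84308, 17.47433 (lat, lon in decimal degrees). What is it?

Shift to the Maidenhead origin (180°W, 90°S): lon 197.4743, lat 64.1569.
Field (20°×10°, letters A–R): lon ⌊197.4743/20⌋ = 9 → J; lat ⌊64.1569/10⌋ = 6 → G.
Square (2°×1°, digits 0–9): lon ⌊17.4743/2⌋ = 8; lat ⌊4.1569/1⌋ = 4.
Subsquare (5′×2.5′, letters a–x): lon ⌊1.4743/0.0833333⌋ = 17 → r; lat ⌊0.1569/0.0416667⌋ = 3 → d.

JG84rd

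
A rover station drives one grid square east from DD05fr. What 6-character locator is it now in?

Longitude subsquare f = 5; +1 → 6 = g.
The latitude characters are unchanged.

DD05gr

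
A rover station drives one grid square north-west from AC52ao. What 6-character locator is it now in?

Longitude subsquare a = 0; −1 → -1, wraps to 23 = x, carry into square.
Longitude square 5; −1 → 4.
Latitude subsquare o = 14; +1 → 15 = p.

AC42xp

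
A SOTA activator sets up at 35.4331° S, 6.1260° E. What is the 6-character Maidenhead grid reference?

JF34bn

Offset from 180°W / 90°S: lon 186.1260°, lat 54.5669°.
Field: 186.1260/20 → 9 → J, 54.5669/10 → 5 → F; chars JF.
Square: 6.1260/2 → 3, 4.5669/1 → 4; chars 34.
Subsquare: 0.1260/0.0833333 → 1 → b, 0.5669/0.0416667 → 13 → n; chars bn.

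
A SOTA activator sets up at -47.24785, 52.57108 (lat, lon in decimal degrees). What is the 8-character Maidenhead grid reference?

Offset from 180°W / 90°S: lon 232.57108°, lat 42.75215°.
Field: 232.57108/20 → 11 → L, 42.75215/10 → 4 → E; chars LE.
Square: 12.57108/2 → 6, 2.75215/1 → 2; chars 62.
Subsquare: 0.57108/0.0833333 → 6 → g, 0.75215/0.0416667 → 18 → s; chars gs.
Extended square: 0.07108/0.00833333 → 8, 0.00215/0.00416667 → 0; chars 80.

LE62gs80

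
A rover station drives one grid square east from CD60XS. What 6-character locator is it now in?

Longitude subsquare x = 23; +1 → 24, wraps to 0 = a, carry into square.
Longitude square 6; +1 → 7.
The latitude characters are unchanged.

CD70as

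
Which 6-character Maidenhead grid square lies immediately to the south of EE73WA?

Latitude subsquare a = 0; −1 → -1, wraps to 23 = x, carry into square.
Latitude square 3; −1 → 2.
The longitude characters are unchanged.

EE72wx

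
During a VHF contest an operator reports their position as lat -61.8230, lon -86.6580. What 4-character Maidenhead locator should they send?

Offset from 180°W / 90°S: lon 93.34°, lat 28.18°.
Field: 93.34/20 → 4 → E, 28.18/10 → 2 → C; chars EC.
Square: 13.34/2 → 6, 8.18/1 → 8; chars 68.

EC68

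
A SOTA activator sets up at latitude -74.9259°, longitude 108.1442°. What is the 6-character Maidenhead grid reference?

OB45bb

Add 180° to longitude and 90° to latitude: 288.1442, 15.0741.
Field: lon ⌊288.1442/20⌋ = 14 → O; lat ⌊15.0741/10⌋ = 1 → B.
Square: lon ⌊8.1442/2⌋ = 4; lat ⌊5.0741/1⌋ = 5.
Subsquare: lon ⌊0.1442/0.0833333⌋ = 1 → b; lat ⌊0.0741/0.0416667⌋ = 1 → b.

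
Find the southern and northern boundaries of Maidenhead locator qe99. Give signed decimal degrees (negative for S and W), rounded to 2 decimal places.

Field Q=16, E=4: +16·20° lon, +4·10° lat → SW at lon 140°, lat -50°.
Square 9, 9: +9·2° lon, +9·1° lat → SW at lon 158°, lat -41°.
Cell spans 2° lon × 1° lat.
south -41.00, north -40.00.

-41.00, -40.00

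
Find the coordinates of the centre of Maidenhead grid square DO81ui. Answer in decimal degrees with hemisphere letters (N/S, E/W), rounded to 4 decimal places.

51.3542° N, 102.2917° W

Field D=3, O=14: +3·20° lon, +14·10° lat → SW at lon -120°, lat 50°.
Square 8, 1: +8·2° lon, +1·1° lat → SW at lon -104°, lat 51°.
Subsquare u=20, i=8: +20·0.0833333° lon, +8·0.0416667° lat → SW at lon -102.333°, lat 51.3333°.
Cell spans 0.0833333° lon × 0.0416667° lat. Centre is SW corner plus half of each.
latitude 51.3542° N, longitude 102.2917° W.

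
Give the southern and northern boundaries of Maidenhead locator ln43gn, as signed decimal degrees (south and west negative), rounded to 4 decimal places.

43.5417, 43.5833

Field L=11, N=13: +11·20° lon, +13·10° lat → SW at lon 40°, lat 40°.
Square 4, 3: +4·2° lon, +3·1° lat → SW at lon 48°, lat 43°.
Subsquare g=6, n=13: +6·0.0833333° lon, +13·0.0416667° lat → SW at lon 48.5°, lat 43.5417°.
Cell spans 0.0833333° lon × 0.0416667° lat.
south 43.5417, north 43.5833.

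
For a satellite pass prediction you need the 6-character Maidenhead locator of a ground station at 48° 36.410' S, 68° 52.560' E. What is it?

Offset from 180°W / 90°S: lon 248.8760°, lat 41.3932°.
Field: 248.8760/20 → 12 → M, 41.3932/10 → 4 → E; chars ME.
Square: 8.8760/2 → 4, 1.3932/1 → 1; chars 41.
Subsquare: 0.8760/0.0833333 → 10 → k, 0.3932/0.0416667 → 9 → j; chars kj.

ME41kj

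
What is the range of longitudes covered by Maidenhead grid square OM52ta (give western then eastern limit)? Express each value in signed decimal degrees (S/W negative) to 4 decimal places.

111.5833, 111.6667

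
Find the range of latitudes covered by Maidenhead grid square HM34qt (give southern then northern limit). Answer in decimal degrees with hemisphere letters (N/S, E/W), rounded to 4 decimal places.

34.7917° N, 34.8333° N

Field H=7, M=12: +7·20° lon, +12·10° lat → SW at lon -40°, lat 30°.
Square 3, 4: +3·2° lon, +4·1° lat → SW at lon -34°, lat 34°.
Subsquare q=16, t=19: +16·0.0833333° lon, +19·0.0416667° lat → SW at lon -32.6667°, lat 34.7917°.
Cell spans 0.0833333° lon × 0.0416667° lat.
south 34.7917° N, north 34.8333° N.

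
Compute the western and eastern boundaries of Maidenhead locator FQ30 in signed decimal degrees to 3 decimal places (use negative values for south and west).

-74.000, -72.000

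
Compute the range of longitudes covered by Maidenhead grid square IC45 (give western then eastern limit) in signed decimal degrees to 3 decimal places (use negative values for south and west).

Field I=8, C=2: +8·20° lon, +2·10° lat → SW at lon -20°, lat -70°.
Square 4, 5: +4·2° lon, +5·1° lat → SW at lon -12°, lat -65°.
Cell spans 2° lon × 1° lat.
west -12.000, east -10.000.

-12.000, -10.000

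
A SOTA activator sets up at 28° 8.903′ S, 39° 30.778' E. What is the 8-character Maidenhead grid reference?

Shift to the Maidenhead origin (180°W, 90°S): lon 219.51297, lat 61.85162.
Field: 219.51297/20 → 10 → K, 61.85162/10 → 6 → G; chars KG.
Square: 19.51297/2 → 9, 1.85162/1 → 1; chars 91.
Subsquare: 1.51297/0.0833333 → 18 → s, 0.85162/0.0416667 → 20 → u; chars su.
Extended square: 0.01297/0.00833333 → 1, 0.01828/0.00416667 → 4; chars 14.

KG91su14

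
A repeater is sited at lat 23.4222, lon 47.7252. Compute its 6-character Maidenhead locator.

LL33uk

Shift to the Maidenhead origin (180°W, 90°S): lon 227.7252, lat 113.4222.
Field (20°×10°, letters A–R): lon ⌊227.7252/20⌋ = 11 → L; lat ⌊113.4222/10⌋ = 11 → L.
Square (2°×1°, digits 0–9): lon ⌊7.7252/2⌋ = 3; lat ⌊3.4222/1⌋ = 3.
Subsquare (5′×2.5′, letters a–x): lon ⌊1.7252/0.0833333⌋ = 20 → u; lat ⌊0.4222/0.0416667⌋ = 10 → k.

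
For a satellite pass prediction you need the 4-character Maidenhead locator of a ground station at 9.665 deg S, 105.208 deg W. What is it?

DI70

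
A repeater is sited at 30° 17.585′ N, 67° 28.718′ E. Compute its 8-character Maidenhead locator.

Add 180° to longitude and 90° to latitude: 247.47863, 120.29308.
Field (20°×10°, letters A–R): lon ⌊247.47863/20⌋ = 12 → M; lat ⌊120.29308/10⌋ = 12 → M.
Square (2°×1°, digits 0–9): lon ⌊7.47863/2⌋ = 3; lat ⌊0.29308/1⌋ = 0.
Subsquare (5′×2.5′, letters a–x): lon ⌊1.47863/0.0833333⌋ = 17 → r; lat ⌊0.29308/0.0416667⌋ = 7 → h.
Extended square (30″×15″, digits 0–9): lon ⌊0.06197/0.00833333⌋ = 7; lat ⌊0.00142/0.00416667⌋ = 0.

MM30rh70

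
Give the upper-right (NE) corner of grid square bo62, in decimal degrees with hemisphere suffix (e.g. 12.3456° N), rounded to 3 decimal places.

53.000° N, 146.000° W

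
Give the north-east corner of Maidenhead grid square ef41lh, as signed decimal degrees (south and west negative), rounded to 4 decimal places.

Field E=4, F=5: +4·20° lon, +5·10° lat → SW at lon -100°, lat -40°.
Square 4, 1: +4·2° lon, +1·1° lat → SW at lon -92°, lat -39°.
Subsquare l=11, h=7: +11·0.0833333° lon, +7·0.0416667° lat → SW at lon -91.0833°, lat -38.7083°.
Cell spans 0.0833333° lon × 0.0416667° lat. NE corner is SW corner plus one full cell.
latitude -38.6667, longitude -91.0000.

-38.6667, -91.0000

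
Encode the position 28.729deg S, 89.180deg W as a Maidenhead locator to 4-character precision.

EG51

Shift to the Maidenhead origin (180°W, 90°S): lon 90.82, lat 61.27.
Field (20°×10°, letters A–R): 90.82/20 → 4 → E, 61.27/10 → 6 → G; chars EG.
Square (2°×1°, digits 0–9): 10.82/2 → 5, 1.27/1 → 1; chars 51.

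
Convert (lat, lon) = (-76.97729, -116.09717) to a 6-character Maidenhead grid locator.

Shift to the Maidenhead origin (180°W, 90°S): lon 63.9028, lat 13.0227.
Field: lon ⌊63.9028/20⌋ = 3 → D; lat ⌊13.0227/10⌋ = 1 → B.
Square: lon ⌊3.9028/2⌋ = 1; lat ⌊3.0227/1⌋ = 3.
Subsquare: lon ⌊1.9028/0.0833333⌋ = 22 → w; lat ⌊0.0227/0.0416667⌋ = 0 → a.

DB13wa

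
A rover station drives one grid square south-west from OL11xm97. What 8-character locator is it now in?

OL11xm86

Longitude extended square 9; −1 → 8.
Latitude extended square 7; −1 → 6.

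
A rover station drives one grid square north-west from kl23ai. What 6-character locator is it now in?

KL13xj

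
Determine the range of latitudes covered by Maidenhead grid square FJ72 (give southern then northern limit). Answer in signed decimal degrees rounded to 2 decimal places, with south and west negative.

Field F=5, J=9: +5·20° lon, +9·10° lat → SW at lon -80°, lat 0°.
Square 7, 2: +7·2° lon, +2·1° lat → SW at lon -66°, lat 2°.
Cell spans 2° lon × 1° lat.
south 2.00, north 3.00.

2.00, 3.00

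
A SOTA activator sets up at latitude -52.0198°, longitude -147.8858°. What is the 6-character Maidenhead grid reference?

Add 180° to longitude and 90° to latitude: 32.1142, 37.9802.
Field (20°×10°, letters A–R): 32.1142/20 → 1 → B, 37.9802/10 → 3 → D; chars BD.
Square (2°×1°, digits 0–9): 12.1142/2 → 6, 7.9802/1 → 7; chars 67.
Subsquare (5′×2.5′, letters a–x): 0.1142/0.0833333 → 1 → b, 0.9802/0.0416667 → 23 → x; chars bx.

BD67bx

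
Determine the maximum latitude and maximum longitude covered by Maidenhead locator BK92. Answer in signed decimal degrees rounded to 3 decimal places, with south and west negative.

Field B=1, K=10: +1·20° lon, +10·10° lat → SW at lon -160°, lat 10°.
Square 9, 2: +9·2° lon, +2·1° lat → SW at lon -142°, lat 12°.
Cell spans 2° lon × 1° lat. NE corner is SW corner plus one full cell.
latitude 13.000, longitude -140.000.

13.000, -140.000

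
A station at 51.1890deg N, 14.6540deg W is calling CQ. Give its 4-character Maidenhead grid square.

IO21

Shift to the Maidenhead origin (180°W, 90°S): lon 165.35, lat 141.19.
Field: 165.35/20 → 8 → I, 141.19/10 → 14 → O; chars IO.
Square: 5.35/2 → 2, 1.19/1 → 1; chars 21.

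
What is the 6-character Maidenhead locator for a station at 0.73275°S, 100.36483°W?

Shift to the Maidenhead origin (180°W, 90°S): lon 79.6352, lat 89.2673.
Field (20°×10°, letters A–R): 79.6352/20 → 3 → D, 89.2673/10 → 8 → I; chars DI.
Square (2°×1°, digits 0–9): 19.6352/2 → 9, 9.2673/1 → 9; chars 99.
Subsquare (5′×2.5′, letters a–x): 1.6352/0.0833333 → 19 → t, 0.2673/0.0416667 → 6 → g; chars tg.

DI99tg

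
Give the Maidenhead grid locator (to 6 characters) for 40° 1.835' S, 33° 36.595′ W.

HE39ex

Shift to the Maidenhead origin (180°W, 90°S): lon 146.3901, lat 49.9694.
Field (20°×10°, letters A–R): 146.3901/20 → 7 → H, 49.9694/10 → 4 → E; chars HE.
Square (2°×1°, digits 0–9): 6.3901/2 → 3, 9.9694/1 → 9; chars 39.
Subsquare (5′×2.5′, letters a–x): 0.3901/0.0833333 → 4 → e, 0.9694/0.0416667 → 23 → x; chars ex.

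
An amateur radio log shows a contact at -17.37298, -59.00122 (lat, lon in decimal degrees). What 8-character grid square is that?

GH02lp90

Add 180° to longitude and 90° to latitude: 120.99878, 72.62702.
Field: lon ⌊120.99878/20⌋ = 6 → G; lat ⌊72.62702/10⌋ = 7 → H.
Square: lon ⌊0.99878/2⌋ = 0; lat ⌊2.62702/1⌋ = 2.
Subsquare: lon ⌊0.99878/0.0833333⌋ = 11 → l; lat ⌊0.62702/0.0416667⌋ = 15 → p.
Extended square: lon ⌊0.08211/0.00833333⌋ = 9; lat ⌊0.00202/0.00416667⌋ = 0.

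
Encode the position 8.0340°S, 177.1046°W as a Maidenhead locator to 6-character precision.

Offset from 180°W / 90°S: lon 2.8954°, lat 81.9660°.
Field (20°×10°, letters A–R): 2.8954/20 → 0 → A, 81.9660/10 → 8 → I; chars AI.
Square (2°×1°, digits 0–9): 2.8954/2 → 1, 1.9660/1 → 1; chars 11.
Subsquare (5′×2.5′, letters a–x): 0.8954/0.0833333 → 10 → k, 0.9660/0.0416667 → 23 → x; chars kx.

AI11kx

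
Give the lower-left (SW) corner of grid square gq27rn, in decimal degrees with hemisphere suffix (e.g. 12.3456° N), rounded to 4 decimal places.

77.5417° N, 54.5833° W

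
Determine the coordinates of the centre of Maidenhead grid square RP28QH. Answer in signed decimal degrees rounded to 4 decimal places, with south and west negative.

Field R=17, P=15: +17·20° lon, +15·10° lat → SW at lon 160°, lat 60°.
Square 2, 8: +2·2° lon, +8·1° lat → SW at lon 164°, lat 68°.
Subsquare q=16, h=7: +16·0.0833333° lon, +7·0.0416667° lat → SW at lon 165.333°, lat 68.2917°.
Cell spans 0.0833333° lon × 0.0416667° lat. Centre is SW corner plus half of each.
latitude 68.3125, longitude 165.3750.

68.3125, 165.3750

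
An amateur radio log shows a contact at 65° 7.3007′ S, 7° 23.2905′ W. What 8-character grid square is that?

IC64hv30

Add 180° to longitude and 90° to latitude: 172.61183, 24.87832.
Field: 172.61183/20 → 8 → I, 24.87832/10 → 2 → C; chars IC.
Square: 12.61183/2 → 6, 4.87832/1 → 4; chars 64.
Subsquare: 0.61183/0.0833333 → 7 → h, 0.87832/0.0416667 → 21 → v; chars hv.
Extended square: 0.02849/0.00833333 → 3, 0.00332/0.00416667 → 0; chars 30.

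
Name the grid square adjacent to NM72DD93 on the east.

Longitude extended square 9; +1 → 10, wraps to 0, carry into subsquare.
Longitude subsquare d = 3; +1 → 4 = e.
The latitude characters are unchanged.

NM72ed03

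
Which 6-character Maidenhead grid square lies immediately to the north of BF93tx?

BF94ta

Latitude subsquare x = 23; +1 → 24, wraps to 0 = a, carry into square.
Latitude square 3; +1 → 4.
The longitude characters are unchanged.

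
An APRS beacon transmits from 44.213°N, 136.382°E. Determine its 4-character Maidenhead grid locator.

PN84

Shift to the Maidenhead origin (180°W, 90°S): lon 316.38, lat 134.21.
Field: lon ⌊316.38/20⌋ = 15 → P; lat ⌊134.21/10⌋ = 13 → N.
Square: lon ⌊16.38/2⌋ = 8; lat ⌊4.21/1⌋ = 4.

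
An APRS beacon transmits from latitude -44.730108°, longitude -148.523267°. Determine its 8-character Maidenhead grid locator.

BE55rg74

Shift to the Maidenhead origin (180°W, 90°S): lon 31.47673, lat 45.26989.
Field: lon ⌊31.47673/20⌋ = 1 → B; lat ⌊45.26989/10⌋ = 4 → E.
Square: lon ⌊11.47673/2⌋ = 5; lat ⌊5.26989/1⌋ = 5.
Subsquare: lon ⌊1.47673/0.0833333⌋ = 17 → r; lat ⌊0.26989/0.0416667⌋ = 6 → g.
Extended square: lon ⌊0.06007/0.00833333⌋ = 7; lat ⌊0.01989/0.00416667⌋ = 4.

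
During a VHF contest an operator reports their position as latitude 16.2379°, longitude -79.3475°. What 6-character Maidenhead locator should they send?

FK06hf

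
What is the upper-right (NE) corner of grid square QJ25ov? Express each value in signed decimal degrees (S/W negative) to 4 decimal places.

5.9167, 145.2500

Field Q=16, J=9: +16·20° lon, +9·10° lat → SW at lon 140°, lat 0°.
Square 2, 5: +2·2° lon, +5·1° lat → SW at lon 144°, lat 5°.
Subsquare o=14, v=21: +14·0.0833333° lon, +21·0.0416667° lat → SW at lon 145.167°, lat 5.875°.
Cell spans 0.0833333° lon × 0.0416667° lat. NE corner is SW corner plus one full cell.
latitude 5.9167, longitude 145.2500.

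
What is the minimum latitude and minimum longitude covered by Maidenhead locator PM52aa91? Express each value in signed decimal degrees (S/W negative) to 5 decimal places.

Field P=15, M=12: +15·20° lon, +12·10° lat → SW at lon 120°, lat 30°.
Square 5, 2: +5·2° lon, +2·1° lat → SW at lon 130°, lat 32°.
Subsquare a=0, a=0: +0·0.0833333° lon, +0·0.0416667° lat → SW at lon 130°, lat 32°.
Extended square 9, 1: +9·0.00833333° lon, +1·0.00416667° lat → SW at lon 130.075°, lat 32.0042°.
latitude 32.00417, longitude 130.07500.

32.00417, 130.07500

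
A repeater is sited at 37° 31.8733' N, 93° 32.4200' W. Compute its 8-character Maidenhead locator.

Offset from 180°W / 90°S: lon 86.45967°, lat 127.53122°.
Field: lon ⌊86.45967/20⌋ = 4 → E; lat ⌊127.53122/10⌋ = 12 → M.
Square: lon ⌊6.45967/2⌋ = 3; lat ⌊7.53122/1⌋ = 7.
Subsquare: lon ⌊0.45967/0.0833333⌋ = 5 → f; lat ⌊0.53122/0.0416667⌋ = 12 → m.
Extended square: lon ⌊0.04300/0.00833333⌋ = 5; lat ⌊0.03122/0.00416667⌋ = 7.

EM37fm57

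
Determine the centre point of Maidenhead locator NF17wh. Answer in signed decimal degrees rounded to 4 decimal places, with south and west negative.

Field N=13, F=5: +13·20° lon, +5·10° lat → SW at lon 80°, lat -40°.
Square 1, 7: +1·2° lon, +7·1° lat → SW at lon 82°, lat -33°.
Subsquare w=22, h=7: +22·0.0833333° lon, +7·0.0416667° lat → SW at lon 83.8333°, lat -32.7083°.
Cell spans 0.0833333° lon × 0.0416667° lat. Centre is SW corner plus half of each.
latitude -32.6875, longitude 83.8750.

-32.6875, 83.8750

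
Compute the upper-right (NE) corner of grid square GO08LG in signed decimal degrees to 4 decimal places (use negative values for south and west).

Field G=6, O=14: +6·20° lon, +14·10° lat → SW at lon -60°, lat 50°.
Square 0, 8: +0·2° lon, +8·1° lat → SW at lon -60°, lat 58°.
Subsquare l=11, g=6: +11·0.0833333° lon, +6·0.0416667° lat → SW at lon -59.0833°, lat 58.25°.
Cell spans 0.0833333° lon × 0.0416667° lat. NE corner is SW corner plus one full cell.
latitude 58.2917, longitude -59.0000.

58.2917, -59.0000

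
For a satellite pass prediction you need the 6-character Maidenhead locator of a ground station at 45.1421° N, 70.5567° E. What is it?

Add 180° to longitude and 90° to latitude: 250.5567, 135.1421.
Field (20°×10°, letters A–R): lon ⌊250.5567/20⌋ = 12 → M; lat ⌊135.1421/10⌋ = 13 → N.
Square (2°×1°, digits 0–9): lon ⌊10.5567/2⌋ = 5; lat ⌊5.1421/1⌋ = 5.
Subsquare (5′×2.5′, letters a–x): lon ⌊0.5567/0.0833333⌋ = 6 → g; lat ⌊0.1421/0.0416667⌋ = 3 → d.

MN55gd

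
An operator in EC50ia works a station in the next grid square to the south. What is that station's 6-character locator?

Latitude subsquare a = 0; −1 → -1, wraps to 23 = x, carry into square.
Latitude square 0; −1 → -1, wraps to 9, carry into field.
Latitude field C = 2; −1 → 1 = B.
The longitude characters are unchanged.

EB59ix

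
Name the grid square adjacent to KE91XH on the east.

Longitude subsquare x = 23; +1 → 24, wraps to 0 = a, carry into square.
Longitude square 9; +1 → 10, wraps to 0, carry into field.
Longitude field K = 10; +1 → 11 = L.
The latitude characters are unchanged.

LE01ah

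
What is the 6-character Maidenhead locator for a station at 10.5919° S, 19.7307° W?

IH09dj

Shift to the Maidenhead origin (180°W, 90°S): lon 160.2693, lat 79.4081.
Field (20°×10°, letters A–R): lon ⌊160.2693/20⌋ = 8 → I; lat ⌊79.4081/10⌋ = 7 → H.
Square (2°×1°, digits 0–9): lon ⌊0.2693/2⌋ = 0; lat ⌊9.4081/1⌋ = 9.
Subsquare (5′×2.5′, letters a–x): lon ⌊0.2693/0.0833333⌋ = 3 → d; lat ⌊0.4081/0.0416667⌋ = 9 → j.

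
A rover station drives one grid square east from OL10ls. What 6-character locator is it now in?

OL10ms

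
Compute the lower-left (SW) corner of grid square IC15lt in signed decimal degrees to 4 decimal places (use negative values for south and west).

Field I=8, C=2: +8·20° lon, +2·10° lat → SW at lon -20°, lat -70°.
Square 1, 5: +1·2° lon, +5·1° lat → SW at lon -18°, lat -65°.
Subsquare l=11, t=19: +11·0.0833333° lon, +19·0.0416667° lat → SW at lon -17.0833°, lat -64.2083°.
latitude -64.2083, longitude -17.0833.

-64.2083, -17.0833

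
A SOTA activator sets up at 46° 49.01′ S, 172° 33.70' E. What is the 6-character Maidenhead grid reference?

RE63ge

Shift to the Maidenhead origin (180°W, 90°S): lon 352.5617, lat 43.1832.
Field (20°×10°, letters A–R): lon ⌊352.5617/20⌋ = 17 → R; lat ⌊43.1832/10⌋ = 4 → E.
Square (2°×1°, digits 0–9): lon ⌊12.5617/2⌋ = 6; lat ⌊3.1832/1⌋ = 3.
Subsquare (5′×2.5′, letters a–x): lon ⌊0.5617/0.0833333⌋ = 6 → g; lat ⌊0.1832/0.0416667⌋ = 4 → e.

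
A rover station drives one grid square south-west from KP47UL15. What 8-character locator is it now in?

KP47ul04

Longitude extended square 1; −1 → 0.
Latitude extended square 5; −1 → 4.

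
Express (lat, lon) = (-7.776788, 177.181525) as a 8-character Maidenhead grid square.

RI82of13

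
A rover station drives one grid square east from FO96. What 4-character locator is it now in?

GO06

Longitude square 9; +1 → 10, wraps to 0, carry into field.
Longitude field F = 5; +1 → 6 = G.
The latitude characters are unchanged.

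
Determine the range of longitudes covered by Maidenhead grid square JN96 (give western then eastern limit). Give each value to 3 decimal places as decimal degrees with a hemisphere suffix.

Field J=9, N=13: +9·20° lon, +13·10° lat → SW at lon 0°, lat 40°.
Square 9, 6: +9·2° lon, +6·1° lat → SW at lon 18°, lat 46°.
Cell spans 2° lon × 1° lat.
west 18.000° E, east 20.000° E.

18.000° E, 20.000° E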